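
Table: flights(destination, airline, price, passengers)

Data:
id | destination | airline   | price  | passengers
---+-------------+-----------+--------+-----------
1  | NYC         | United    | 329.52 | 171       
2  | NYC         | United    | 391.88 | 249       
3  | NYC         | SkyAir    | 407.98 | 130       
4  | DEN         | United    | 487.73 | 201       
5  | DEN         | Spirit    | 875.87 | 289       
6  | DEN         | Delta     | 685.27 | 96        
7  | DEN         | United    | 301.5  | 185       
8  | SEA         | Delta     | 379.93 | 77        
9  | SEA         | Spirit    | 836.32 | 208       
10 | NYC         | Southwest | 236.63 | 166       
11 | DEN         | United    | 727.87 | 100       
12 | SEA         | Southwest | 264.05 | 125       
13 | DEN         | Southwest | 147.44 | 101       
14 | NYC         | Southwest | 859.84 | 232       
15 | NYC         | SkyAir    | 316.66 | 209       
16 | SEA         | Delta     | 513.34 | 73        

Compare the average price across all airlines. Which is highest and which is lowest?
SELECT airline, AVG(price)
FROM flights
GROUP BY airline
ORDER BY AVG(price)

All groups:
  SkyAir: 362.32
  Southwest: 376.99
  United: 447.70
  Delta: 526.18
  Spirit: 856.10

Highest: Spirit (856.10)
Lowest: SkyAir (362.32)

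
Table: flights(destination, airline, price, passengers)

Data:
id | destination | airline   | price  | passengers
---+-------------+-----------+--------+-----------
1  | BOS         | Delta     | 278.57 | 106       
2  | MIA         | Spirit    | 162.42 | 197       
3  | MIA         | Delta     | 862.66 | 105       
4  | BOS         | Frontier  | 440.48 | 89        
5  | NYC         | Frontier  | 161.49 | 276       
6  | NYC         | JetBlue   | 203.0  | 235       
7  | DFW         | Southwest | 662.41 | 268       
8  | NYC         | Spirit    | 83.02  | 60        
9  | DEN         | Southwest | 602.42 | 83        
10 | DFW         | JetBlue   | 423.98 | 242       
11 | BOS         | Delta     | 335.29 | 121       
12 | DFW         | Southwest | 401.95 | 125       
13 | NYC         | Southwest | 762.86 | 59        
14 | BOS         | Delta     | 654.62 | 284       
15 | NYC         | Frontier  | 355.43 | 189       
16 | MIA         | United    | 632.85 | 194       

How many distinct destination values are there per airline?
SELECT airline, COUNT(DISTINCT destination)
FROM flights
GROUP BY airline

Result:
  Delta: 2 distinct
  Frontier: 2 distinct
  JetBlue: 2 distinct
  Southwest: 3 distinct
  Spirit: 2 distinct
  United: 1 distinct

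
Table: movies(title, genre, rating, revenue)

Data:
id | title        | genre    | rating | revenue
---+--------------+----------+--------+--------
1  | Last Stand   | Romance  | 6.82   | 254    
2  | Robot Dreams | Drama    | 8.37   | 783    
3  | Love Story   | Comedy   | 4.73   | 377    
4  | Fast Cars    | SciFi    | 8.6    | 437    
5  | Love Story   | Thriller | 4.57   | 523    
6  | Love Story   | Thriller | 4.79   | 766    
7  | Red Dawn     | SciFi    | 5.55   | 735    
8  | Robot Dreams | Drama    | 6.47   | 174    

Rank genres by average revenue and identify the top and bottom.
SELECT genre, AVG(revenue)
FROM movies
GROUP BY genre
ORDER BY AVG(revenue)

All groups:
  Romance: 254.00
  Comedy: 377.00
  Drama: 478.50
  SciFi: 586.00
  Thriller: 644.50

Highest: Thriller (644.50)
Lowest: Romance (254.00)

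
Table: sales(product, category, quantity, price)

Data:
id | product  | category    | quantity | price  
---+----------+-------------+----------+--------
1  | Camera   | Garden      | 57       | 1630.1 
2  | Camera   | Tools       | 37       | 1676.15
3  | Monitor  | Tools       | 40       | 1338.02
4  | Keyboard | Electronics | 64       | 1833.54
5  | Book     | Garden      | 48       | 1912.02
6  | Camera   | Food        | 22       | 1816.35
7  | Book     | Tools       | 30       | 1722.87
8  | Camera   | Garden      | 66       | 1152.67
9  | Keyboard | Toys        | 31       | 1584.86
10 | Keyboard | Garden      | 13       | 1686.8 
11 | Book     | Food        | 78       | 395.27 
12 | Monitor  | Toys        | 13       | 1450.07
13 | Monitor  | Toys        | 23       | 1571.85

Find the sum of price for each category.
SELECT category, SUM(price) as result
FROM sales
GROUP BY category

Result:
  Electronics: 1833.54
  Food: 2211.62
  Garden: 6381.59
  Tools: 4737.04
  Toys: 4606.78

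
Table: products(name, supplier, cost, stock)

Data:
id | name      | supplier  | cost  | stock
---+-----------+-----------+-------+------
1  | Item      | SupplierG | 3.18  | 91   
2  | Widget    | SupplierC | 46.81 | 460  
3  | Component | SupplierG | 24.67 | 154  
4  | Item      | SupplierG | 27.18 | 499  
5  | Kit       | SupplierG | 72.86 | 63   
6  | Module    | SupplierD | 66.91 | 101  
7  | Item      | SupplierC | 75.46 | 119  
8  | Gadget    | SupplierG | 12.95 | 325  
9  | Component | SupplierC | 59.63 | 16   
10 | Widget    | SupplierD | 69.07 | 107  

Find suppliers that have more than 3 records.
SELECT supplier, COUNT(*) as cnt
FROM products
GROUP BY supplier
HAVING COUNT(*) > 3

Result:
  SupplierG: 5

Note: HAVING filters groups after aggregation, WHERE filters rows before.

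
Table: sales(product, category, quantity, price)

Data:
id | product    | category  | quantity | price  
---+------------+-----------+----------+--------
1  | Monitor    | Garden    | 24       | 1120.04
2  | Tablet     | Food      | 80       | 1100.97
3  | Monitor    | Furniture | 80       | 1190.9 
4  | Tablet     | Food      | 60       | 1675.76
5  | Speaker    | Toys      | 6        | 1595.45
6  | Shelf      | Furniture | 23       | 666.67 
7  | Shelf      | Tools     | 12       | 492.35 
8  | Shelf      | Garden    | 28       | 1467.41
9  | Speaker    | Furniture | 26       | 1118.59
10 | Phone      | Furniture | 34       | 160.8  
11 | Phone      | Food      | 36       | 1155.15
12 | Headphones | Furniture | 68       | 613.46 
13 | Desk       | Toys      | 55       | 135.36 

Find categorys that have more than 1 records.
SELECT category, COUNT(*) as cnt
FROM sales
GROUP BY category
HAVING COUNT(*) > 1

Result:
  Food: 3
  Furniture: 5
  Garden: 2
  Toys: 2

Note: HAVING filters groups after aggregation, WHERE filters rows before.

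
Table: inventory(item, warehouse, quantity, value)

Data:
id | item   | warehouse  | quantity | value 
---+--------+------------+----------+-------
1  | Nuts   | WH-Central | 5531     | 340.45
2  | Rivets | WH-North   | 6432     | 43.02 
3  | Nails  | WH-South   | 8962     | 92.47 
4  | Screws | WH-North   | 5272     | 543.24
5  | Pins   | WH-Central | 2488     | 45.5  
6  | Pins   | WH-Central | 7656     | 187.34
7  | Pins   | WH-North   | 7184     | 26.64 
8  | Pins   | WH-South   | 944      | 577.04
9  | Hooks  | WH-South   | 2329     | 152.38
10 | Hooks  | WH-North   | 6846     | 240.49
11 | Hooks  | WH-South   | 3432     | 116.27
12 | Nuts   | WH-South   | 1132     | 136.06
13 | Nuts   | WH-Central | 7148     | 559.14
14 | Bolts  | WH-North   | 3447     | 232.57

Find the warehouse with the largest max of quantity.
SELECT warehouse, MAX(quantity) as val
FROM inventory
GROUP BY warehouse
ORDER BY val DESC
LIMIT 1

Result: WH-South with max(quantity) = 8962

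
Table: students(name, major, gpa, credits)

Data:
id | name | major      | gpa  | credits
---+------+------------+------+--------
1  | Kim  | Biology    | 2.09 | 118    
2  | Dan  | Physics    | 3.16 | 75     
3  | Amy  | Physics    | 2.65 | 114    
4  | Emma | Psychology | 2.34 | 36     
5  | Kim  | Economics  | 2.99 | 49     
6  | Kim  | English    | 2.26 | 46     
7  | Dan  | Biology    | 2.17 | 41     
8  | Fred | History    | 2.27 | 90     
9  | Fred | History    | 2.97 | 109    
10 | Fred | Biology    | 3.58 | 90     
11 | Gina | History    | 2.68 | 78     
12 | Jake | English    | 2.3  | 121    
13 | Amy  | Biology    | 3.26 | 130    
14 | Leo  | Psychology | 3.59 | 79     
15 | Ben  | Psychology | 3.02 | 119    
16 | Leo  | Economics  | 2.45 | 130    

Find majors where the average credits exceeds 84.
SELECT major, AVG(credits)
FROM students
GROUP BY major
HAVING AVG(credits) > 84

Result:
  Biology: avg=94.75
  Economics: avg=89.50
  History: avg=92.33
  Physics: avg=94.50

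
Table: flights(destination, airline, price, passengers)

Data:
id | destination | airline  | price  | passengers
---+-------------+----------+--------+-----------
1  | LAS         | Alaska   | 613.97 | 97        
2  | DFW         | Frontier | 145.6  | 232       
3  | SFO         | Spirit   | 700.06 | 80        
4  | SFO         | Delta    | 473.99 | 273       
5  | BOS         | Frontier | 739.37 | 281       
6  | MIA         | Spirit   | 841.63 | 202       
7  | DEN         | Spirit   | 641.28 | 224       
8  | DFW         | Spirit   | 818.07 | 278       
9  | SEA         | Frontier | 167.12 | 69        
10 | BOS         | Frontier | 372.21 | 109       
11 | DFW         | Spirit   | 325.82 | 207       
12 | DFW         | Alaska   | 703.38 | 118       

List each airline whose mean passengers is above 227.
SELECT airline, AVG(passengers)
FROM flights
GROUP BY airline
HAVING AVG(passengers) > 227

Result:
  Delta: avg=273.00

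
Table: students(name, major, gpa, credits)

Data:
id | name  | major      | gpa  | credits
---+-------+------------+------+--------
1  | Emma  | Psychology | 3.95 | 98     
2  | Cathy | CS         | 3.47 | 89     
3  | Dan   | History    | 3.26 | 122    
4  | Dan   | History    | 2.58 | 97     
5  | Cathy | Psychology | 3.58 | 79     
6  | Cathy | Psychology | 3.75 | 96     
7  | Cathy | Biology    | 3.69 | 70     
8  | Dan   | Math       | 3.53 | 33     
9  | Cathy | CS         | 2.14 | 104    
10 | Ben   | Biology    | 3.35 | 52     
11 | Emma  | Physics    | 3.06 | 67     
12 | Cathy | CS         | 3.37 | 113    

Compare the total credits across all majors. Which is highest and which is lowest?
SELECT major, SUM(credits)
FROM students
GROUP BY major
ORDER BY SUM(credits)

All groups:
  Math: 33
  Physics: 67
  Biology: 122
  History: 219
  Psychology: 273
  CS: 306

Highest: CS (306)
Lowest: Math (33)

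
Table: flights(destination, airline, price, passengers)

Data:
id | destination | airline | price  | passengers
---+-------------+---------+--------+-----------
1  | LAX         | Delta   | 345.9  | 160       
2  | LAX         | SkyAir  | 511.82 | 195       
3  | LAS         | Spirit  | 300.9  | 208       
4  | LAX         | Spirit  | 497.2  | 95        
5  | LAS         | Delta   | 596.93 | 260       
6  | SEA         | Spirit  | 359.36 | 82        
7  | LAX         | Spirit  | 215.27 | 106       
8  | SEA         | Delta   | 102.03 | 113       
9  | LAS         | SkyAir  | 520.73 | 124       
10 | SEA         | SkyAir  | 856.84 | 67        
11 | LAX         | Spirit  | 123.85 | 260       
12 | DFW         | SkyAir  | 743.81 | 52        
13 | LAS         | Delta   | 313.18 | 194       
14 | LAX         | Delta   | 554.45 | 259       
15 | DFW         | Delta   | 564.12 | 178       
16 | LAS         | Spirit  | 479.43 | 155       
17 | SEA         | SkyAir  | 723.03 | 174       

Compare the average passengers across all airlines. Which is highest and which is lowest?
SELECT airline, AVG(passengers)
FROM flights
GROUP BY airline
ORDER BY AVG(passengers)

All groups:
  SkyAir: 122.40
  Spirit: 151.00
  Delta: 194.00

Highest: Delta (194.00)
Lowest: SkyAir (122.40)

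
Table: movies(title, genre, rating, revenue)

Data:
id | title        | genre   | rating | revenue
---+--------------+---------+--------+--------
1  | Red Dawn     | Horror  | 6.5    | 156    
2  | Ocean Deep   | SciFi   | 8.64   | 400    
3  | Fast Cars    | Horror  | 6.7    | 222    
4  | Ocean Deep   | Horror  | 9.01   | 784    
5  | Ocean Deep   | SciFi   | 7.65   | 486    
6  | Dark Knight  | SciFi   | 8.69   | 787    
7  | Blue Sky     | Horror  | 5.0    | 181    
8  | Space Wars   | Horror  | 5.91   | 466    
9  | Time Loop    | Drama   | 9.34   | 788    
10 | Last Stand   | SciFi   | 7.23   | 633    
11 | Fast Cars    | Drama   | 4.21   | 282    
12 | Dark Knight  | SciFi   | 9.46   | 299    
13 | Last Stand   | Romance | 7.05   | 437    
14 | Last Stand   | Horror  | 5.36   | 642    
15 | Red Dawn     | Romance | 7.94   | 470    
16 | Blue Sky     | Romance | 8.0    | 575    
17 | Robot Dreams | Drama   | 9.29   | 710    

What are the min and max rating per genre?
SELECT genre, MIN(rating), MAX(rating)
FROM movies
GROUP BY genre

Result:
  Drama: min=4.21, max=9.34
  Horror: min=5.00, max=9.01
  Romance: min=7.05, max=8.00
  SciFi: min=7.23, max=9.46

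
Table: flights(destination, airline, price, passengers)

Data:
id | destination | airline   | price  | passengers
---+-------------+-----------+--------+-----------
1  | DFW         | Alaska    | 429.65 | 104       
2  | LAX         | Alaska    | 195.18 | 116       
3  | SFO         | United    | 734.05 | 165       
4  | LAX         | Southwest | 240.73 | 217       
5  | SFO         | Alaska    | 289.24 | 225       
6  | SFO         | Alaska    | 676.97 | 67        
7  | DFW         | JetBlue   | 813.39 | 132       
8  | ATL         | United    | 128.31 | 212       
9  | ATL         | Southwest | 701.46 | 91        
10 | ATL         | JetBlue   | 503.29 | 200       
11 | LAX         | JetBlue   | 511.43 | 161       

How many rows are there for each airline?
SELECT airline, COUNT(*) as count
FROM flights
GROUP BY airline

Result:
  Alaska: 4
  JetBlue: 3
  Southwest: 2
  United: 2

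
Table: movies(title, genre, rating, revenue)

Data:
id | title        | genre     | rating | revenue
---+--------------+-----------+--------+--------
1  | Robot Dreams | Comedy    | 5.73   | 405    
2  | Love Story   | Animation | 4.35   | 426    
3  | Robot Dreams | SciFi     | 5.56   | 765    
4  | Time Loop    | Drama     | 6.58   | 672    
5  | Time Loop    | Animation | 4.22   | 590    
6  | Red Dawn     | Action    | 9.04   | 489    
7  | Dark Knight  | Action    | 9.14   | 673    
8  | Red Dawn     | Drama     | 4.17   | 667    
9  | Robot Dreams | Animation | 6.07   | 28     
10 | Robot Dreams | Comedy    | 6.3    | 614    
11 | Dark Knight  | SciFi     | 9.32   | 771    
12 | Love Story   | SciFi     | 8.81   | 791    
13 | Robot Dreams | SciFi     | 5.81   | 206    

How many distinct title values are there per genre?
SELECT genre, COUNT(DISTINCT title)
FROM movies
GROUP BY genre

Result:
  Action: 2 distinct
  Animation: 3 distinct
  Comedy: 1 distinct
  Drama: 2 distinct
  SciFi: 3 distinct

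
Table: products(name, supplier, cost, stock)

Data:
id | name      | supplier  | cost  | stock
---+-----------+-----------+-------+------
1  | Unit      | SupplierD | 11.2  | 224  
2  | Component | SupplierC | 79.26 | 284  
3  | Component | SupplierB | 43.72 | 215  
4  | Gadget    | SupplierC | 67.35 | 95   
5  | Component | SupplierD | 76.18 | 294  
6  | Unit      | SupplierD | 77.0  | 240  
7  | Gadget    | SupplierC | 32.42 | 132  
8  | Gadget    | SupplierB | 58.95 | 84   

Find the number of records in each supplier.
SELECT supplier, COUNT(*) as count
FROM products
GROUP BY supplier

Result:
  SupplierB: 2
  SupplierC: 3
  SupplierD: 3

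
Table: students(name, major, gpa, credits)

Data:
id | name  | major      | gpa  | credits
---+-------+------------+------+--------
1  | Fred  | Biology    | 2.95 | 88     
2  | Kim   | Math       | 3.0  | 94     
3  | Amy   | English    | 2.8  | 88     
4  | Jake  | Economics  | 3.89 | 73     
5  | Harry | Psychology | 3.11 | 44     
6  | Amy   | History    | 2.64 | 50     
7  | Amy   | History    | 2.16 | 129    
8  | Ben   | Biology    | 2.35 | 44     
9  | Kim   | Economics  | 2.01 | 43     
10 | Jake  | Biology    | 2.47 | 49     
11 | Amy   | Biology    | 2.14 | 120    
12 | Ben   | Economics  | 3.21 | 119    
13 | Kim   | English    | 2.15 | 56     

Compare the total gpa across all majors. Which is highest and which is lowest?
SELECT major, SUM(gpa)
FROM students
GROUP BY major
ORDER BY SUM(gpa)

All groups:
  Math: 3.00
  Psychology: 3.11
  History: 4.80
  English: 4.95
  Economics: 9.11
  Biology: 9.91

Highest: Biology (9.91)
Lowest: Math (3.00)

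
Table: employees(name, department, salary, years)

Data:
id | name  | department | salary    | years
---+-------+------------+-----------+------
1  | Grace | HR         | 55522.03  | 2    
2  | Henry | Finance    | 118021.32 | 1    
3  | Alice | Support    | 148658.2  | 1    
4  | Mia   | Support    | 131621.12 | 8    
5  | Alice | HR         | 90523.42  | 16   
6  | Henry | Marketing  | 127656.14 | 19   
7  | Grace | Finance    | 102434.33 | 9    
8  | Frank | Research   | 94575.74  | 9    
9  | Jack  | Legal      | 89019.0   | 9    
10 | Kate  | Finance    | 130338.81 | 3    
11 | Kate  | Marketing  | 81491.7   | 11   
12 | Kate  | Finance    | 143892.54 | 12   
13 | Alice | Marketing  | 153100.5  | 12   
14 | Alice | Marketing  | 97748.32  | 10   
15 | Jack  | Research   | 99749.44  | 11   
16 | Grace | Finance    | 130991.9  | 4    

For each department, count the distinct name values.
SELECT department, COUNT(DISTINCT name)
FROM employees
GROUP BY department

Result:
  Finance: 3 distinct
  HR: 2 distinct
  Legal: 1 distinct
  Marketing: 3 distinct
  Research: 2 distinct
  Support: 2 distinct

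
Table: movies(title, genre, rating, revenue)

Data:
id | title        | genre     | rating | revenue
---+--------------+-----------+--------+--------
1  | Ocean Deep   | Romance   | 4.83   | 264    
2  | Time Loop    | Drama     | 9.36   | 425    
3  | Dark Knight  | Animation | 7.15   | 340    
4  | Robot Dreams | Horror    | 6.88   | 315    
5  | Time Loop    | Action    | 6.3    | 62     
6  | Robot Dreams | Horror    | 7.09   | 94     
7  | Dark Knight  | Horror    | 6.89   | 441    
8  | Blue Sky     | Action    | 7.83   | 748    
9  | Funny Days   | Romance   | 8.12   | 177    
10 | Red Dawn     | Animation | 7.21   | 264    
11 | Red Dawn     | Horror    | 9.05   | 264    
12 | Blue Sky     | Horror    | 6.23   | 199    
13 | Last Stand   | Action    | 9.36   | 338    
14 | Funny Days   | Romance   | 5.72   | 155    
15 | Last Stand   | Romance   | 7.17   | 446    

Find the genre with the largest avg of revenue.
SELECT genre, AVG(revenue) as val
FROM movies
GROUP BY genre
ORDER BY val DESC
LIMIT 1

Result: Drama with avg(revenue) = 425.00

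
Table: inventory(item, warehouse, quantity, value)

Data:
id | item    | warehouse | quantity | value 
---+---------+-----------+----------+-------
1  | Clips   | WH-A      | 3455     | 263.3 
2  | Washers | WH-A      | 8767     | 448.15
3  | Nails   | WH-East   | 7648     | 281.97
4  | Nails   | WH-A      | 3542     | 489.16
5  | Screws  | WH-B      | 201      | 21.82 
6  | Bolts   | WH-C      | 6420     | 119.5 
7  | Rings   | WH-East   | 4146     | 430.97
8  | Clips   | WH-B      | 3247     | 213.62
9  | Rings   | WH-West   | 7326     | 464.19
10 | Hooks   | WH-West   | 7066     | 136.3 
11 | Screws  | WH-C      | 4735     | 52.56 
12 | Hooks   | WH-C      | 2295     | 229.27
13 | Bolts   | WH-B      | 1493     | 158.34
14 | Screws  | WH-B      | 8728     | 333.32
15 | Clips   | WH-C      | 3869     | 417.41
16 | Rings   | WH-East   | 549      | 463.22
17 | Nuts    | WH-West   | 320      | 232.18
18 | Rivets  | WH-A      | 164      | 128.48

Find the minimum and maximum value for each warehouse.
SELECT warehouse, MIN(value), MAX(value)
FROM inventory
GROUP BY warehouse

Result:
  WH-A: min=128.48, max=489.16
  WH-B: min=21.82, max=333.32
  WH-C: min=52.56, max=417.41
  WH-East: min=281.97, max=463.22
  WH-West: min=136.30, max=464.19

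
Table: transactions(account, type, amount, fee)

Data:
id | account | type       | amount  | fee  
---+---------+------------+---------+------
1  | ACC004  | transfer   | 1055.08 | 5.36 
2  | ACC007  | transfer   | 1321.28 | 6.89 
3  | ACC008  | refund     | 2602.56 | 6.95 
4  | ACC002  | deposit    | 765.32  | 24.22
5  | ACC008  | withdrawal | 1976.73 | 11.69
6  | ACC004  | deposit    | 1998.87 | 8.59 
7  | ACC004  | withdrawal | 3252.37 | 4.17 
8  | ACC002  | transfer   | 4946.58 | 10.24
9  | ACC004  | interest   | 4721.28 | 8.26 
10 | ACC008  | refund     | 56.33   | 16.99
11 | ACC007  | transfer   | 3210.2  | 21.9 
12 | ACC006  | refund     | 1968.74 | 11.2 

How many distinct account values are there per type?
SELECT type, COUNT(DISTINCT account)
FROM transactions
GROUP BY type

Result:
  deposit: 2 distinct
  interest: 1 distinct
  refund: 2 distinct
  transfer: 3 distinct
  withdrawal: 2 distinct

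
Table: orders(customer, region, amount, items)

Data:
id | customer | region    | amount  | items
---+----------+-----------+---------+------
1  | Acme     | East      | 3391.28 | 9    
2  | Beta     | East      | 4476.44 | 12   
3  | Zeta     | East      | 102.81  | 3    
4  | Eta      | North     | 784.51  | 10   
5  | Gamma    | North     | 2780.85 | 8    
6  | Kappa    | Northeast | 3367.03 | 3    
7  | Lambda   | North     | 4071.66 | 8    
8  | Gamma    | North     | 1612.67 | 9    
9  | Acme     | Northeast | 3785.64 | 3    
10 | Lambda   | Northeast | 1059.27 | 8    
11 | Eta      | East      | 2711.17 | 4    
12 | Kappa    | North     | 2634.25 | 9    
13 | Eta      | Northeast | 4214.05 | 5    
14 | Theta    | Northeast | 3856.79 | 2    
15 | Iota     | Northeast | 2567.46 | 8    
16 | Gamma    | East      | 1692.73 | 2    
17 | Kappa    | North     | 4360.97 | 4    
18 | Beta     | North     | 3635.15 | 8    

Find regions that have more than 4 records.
SELECT region, COUNT(*) as cnt
FROM orders
GROUP BY region
HAVING COUNT(*) > 4

Result:
  East: 5
  North: 7
  Northeast: 6

Note: HAVING filters groups after aggregation, WHERE filters rows before.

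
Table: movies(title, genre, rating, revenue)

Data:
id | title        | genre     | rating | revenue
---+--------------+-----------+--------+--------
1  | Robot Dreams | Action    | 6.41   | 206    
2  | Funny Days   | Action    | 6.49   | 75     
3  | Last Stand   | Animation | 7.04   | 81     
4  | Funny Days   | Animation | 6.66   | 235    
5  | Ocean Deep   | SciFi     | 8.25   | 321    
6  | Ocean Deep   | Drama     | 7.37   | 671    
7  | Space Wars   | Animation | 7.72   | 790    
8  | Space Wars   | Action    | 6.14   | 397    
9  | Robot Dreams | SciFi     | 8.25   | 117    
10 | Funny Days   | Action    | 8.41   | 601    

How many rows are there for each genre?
SELECT genre, COUNT(*) as count
FROM movies
GROUP BY genre

Result:
  Action: 4
  Animation: 3
  Drama: 1
  SciFi: 2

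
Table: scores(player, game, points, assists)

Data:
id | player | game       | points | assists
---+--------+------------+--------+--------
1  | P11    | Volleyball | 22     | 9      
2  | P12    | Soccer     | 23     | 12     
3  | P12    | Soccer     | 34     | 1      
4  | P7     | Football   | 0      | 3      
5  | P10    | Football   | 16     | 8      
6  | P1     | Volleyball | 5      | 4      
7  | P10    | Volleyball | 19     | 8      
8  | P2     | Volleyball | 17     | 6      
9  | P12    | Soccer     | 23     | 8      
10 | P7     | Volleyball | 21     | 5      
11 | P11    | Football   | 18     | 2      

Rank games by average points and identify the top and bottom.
SELECT game, AVG(points)
FROM scores
GROUP BY game
ORDER BY AVG(points)

All groups:
  Football: 11.33
  Volleyball: 16.80
  Soccer: 26.67

Highest: Soccer (26.67)
Lowest: Football (11.33)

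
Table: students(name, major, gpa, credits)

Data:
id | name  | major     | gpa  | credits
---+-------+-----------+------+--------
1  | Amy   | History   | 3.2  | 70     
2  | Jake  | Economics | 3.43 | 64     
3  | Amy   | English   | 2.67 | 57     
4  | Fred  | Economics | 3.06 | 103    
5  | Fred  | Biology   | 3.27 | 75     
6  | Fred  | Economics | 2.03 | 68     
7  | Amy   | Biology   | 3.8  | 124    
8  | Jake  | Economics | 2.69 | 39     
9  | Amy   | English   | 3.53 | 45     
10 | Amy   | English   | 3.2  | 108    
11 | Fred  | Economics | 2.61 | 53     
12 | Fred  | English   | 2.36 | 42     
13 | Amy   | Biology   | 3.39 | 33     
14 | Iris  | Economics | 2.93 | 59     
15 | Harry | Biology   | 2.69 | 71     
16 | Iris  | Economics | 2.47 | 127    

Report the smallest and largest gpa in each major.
SELECT major, MIN(gpa), MAX(gpa)
FROM students
GROUP BY major

Result:
  Biology: min=2.69, max=3.80
  Economics: min=2.03, max=3.43
  English: min=2.36, max=3.53
  History: min=3.20, max=3.20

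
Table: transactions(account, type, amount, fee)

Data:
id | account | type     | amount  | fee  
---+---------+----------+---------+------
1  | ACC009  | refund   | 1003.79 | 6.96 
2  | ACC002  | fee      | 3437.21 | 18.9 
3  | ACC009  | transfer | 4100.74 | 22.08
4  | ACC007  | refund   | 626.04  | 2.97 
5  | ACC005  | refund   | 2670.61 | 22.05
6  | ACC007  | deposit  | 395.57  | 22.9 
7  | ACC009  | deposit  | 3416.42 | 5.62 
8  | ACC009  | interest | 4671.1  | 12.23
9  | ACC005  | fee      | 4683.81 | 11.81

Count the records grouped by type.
SELECT type, COUNT(*) as count
FROM transactions
GROUP BY type

Result:
  deposit: 2
  fee: 2
  interest: 1
  refund: 3
  transfer: 1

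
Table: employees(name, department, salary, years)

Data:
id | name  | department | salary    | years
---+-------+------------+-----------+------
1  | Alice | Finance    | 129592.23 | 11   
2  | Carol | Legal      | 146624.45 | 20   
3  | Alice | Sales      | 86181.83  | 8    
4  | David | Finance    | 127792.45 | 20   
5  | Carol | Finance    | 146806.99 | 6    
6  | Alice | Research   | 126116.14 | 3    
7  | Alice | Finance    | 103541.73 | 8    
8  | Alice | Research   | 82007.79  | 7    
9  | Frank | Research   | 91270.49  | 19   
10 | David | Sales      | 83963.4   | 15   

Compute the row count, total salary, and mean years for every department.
SELECT department,
       COUNT(*) as cnt,
       SUM(salary) as total_salary,
       AVG(years) as avg_years
FROM employees
GROUP BY department

Result:
  Finance: 4 records, 507733.40 total salary, 11.25 avg years
  Legal: 1 records, 146624.45 total salary, 20.00 avg years
  Research: 3 records, 299394.42 total salary, 9.67 avg years
  Sales: 2 records, 170145.23 total salary, 11.50 avg years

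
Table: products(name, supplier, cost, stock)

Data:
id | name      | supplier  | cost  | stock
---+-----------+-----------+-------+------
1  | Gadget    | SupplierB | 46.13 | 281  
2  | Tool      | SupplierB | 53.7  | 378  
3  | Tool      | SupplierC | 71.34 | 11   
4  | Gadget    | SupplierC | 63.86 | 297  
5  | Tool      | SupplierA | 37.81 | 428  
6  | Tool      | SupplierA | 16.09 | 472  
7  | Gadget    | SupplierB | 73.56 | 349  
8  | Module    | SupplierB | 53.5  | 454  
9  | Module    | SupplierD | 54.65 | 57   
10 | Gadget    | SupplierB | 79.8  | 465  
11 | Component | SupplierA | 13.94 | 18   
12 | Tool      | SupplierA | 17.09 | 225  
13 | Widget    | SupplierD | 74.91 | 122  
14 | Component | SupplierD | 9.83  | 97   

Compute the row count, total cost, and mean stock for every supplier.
SELECT supplier,
       COUNT(*) as cnt,
       SUM(cost) as total_cost,
       AVG(stock) as avg_stock
FROM products
GROUP BY supplier

Result:
  SupplierA: 4 records, 84.93 total cost, 285.75 avg stock
  SupplierB: 5 records, 306.69 total cost, 385.40 avg stock
  SupplierC: 2 records, 135.20 total cost, 154.00 avg stock
  SupplierD: 3 records, 139.39 total cost, 92.00 avg stock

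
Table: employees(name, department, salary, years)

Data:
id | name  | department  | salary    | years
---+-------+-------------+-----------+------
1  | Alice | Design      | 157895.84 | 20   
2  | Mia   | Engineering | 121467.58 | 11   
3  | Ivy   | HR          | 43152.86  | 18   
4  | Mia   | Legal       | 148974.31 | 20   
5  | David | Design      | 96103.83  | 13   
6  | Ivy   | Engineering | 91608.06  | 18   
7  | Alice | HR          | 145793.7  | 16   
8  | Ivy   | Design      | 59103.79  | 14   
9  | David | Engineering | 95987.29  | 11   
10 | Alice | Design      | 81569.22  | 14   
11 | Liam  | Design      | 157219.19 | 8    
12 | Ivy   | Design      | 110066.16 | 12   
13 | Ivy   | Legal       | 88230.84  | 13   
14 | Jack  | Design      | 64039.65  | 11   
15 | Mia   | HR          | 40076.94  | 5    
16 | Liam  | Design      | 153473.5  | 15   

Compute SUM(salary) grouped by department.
SELECT department, SUM(salary) as result
FROM employees
GROUP BY department

Result:
  Design: 879471.18
  Engineering: 309062.93
  HR: 229023.50
  Legal: 237205.15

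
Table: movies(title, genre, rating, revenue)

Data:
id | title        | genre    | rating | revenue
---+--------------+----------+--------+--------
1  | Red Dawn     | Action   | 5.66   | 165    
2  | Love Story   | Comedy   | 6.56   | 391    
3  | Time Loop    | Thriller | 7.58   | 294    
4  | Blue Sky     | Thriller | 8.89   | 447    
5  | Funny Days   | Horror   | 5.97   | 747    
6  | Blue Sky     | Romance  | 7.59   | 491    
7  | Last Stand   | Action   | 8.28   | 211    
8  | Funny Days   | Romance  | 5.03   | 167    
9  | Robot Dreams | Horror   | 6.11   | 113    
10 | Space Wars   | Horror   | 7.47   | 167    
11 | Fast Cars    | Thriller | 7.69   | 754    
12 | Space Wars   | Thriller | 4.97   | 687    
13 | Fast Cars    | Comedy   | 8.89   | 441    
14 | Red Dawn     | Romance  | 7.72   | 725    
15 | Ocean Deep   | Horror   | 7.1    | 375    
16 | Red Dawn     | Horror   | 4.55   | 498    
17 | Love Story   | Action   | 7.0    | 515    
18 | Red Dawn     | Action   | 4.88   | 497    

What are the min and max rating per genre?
SELECT genre, MIN(rating), MAX(rating)
FROM movies
GROUP BY genre

Result:
  Action: min=4.88, max=8.28
  Comedy: min=6.56, max=8.89
  Horror: min=4.55, max=7.47
  Romance: min=5.03, max=7.72
  Thriller: min=4.97, max=8.89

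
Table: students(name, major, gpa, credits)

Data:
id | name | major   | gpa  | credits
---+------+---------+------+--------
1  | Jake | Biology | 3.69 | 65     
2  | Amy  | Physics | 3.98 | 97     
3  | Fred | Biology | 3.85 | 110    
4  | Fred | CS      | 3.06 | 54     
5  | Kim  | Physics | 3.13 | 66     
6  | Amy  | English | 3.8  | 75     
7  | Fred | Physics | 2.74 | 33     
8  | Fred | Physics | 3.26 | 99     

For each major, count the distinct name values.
SELECT major, COUNT(DISTINCT name)
FROM students
GROUP BY major

Result:
  Biology: 2 distinct
  CS: 1 distinct
  English: 1 distinct
  Physics: 3 distinct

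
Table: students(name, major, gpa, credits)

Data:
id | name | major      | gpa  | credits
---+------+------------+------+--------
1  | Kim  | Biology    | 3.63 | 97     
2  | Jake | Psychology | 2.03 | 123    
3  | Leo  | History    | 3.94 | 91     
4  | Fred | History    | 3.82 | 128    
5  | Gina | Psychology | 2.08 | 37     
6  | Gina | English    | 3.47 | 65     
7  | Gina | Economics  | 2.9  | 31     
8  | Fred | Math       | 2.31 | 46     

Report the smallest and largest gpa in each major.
SELECT major, MIN(gpa), MAX(gpa)
FROM students
GROUP BY major

Result:
  Biology: min=3.63, max=3.63
  Economics: min=2.90, max=2.90
  English: min=3.47, max=3.47
  History: min=3.82, max=3.94
  Math: min=2.31, max=2.31
  Psychology: min=2.03, max=2.08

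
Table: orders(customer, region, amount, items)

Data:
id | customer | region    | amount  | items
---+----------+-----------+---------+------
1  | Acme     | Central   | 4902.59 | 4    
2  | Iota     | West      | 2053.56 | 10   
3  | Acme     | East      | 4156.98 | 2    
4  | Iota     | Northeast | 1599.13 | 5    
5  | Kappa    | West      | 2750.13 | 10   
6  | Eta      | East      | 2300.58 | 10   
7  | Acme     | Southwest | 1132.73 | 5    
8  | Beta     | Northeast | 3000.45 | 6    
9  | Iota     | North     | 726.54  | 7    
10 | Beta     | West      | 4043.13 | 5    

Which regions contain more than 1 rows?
SELECT region, COUNT(*) as cnt
FROM orders
GROUP BY region
HAVING COUNT(*) > 1

Result:
  East: 2
  Northeast: 2
  West: 3

Note: HAVING filters groups after aggregation, WHERE filters rows before.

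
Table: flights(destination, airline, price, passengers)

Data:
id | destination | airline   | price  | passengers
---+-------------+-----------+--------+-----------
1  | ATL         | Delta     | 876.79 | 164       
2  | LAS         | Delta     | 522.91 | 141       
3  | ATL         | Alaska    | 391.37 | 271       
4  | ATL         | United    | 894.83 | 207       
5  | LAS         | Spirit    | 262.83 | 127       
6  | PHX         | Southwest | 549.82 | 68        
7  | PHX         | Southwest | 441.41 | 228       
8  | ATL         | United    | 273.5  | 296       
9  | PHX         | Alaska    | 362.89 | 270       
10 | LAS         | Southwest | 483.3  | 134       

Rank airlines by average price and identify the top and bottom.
SELECT airline, AVG(price)
FROM flights
GROUP BY airline
ORDER BY AVG(price)

All groups:
  Spirit: 262.83
  Alaska: 377.13
  Southwest: 491.51
  United: 584.17
  Delta: 699.85

Highest: Delta (699.85)
Lowest: Spirit (262.83)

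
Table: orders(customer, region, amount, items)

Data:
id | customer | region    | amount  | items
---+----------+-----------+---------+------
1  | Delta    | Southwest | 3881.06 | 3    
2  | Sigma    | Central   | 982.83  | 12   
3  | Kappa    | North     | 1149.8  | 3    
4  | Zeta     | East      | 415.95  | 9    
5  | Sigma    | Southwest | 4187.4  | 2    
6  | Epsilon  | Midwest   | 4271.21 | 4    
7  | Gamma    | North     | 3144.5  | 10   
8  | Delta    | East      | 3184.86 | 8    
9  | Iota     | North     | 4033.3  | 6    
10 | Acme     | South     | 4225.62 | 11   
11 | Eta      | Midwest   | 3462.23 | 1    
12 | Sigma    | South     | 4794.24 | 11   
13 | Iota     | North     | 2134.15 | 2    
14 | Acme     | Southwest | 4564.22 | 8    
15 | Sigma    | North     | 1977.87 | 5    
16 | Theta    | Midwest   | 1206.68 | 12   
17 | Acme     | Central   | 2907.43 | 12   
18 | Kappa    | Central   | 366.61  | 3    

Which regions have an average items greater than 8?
SELECT region, AVG(items)
FROM orders
GROUP BY region
HAVING AVG(items) > 8

Result:
  Central: avg=9.00
  East: avg=8.50
  South: avg=11.00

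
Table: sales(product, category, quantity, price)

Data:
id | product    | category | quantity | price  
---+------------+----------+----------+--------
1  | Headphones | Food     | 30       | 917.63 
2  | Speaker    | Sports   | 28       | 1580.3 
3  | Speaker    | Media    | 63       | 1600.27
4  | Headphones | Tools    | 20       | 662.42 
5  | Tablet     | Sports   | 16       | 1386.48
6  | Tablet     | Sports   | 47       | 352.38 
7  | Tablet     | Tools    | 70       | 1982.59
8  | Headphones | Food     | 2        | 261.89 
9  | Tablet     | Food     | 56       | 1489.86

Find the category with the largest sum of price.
SELECT category, SUM(price) as val
FROM sales
GROUP BY category
ORDER BY val DESC
LIMIT 1

Result: Sports with sum(price) = 3319.16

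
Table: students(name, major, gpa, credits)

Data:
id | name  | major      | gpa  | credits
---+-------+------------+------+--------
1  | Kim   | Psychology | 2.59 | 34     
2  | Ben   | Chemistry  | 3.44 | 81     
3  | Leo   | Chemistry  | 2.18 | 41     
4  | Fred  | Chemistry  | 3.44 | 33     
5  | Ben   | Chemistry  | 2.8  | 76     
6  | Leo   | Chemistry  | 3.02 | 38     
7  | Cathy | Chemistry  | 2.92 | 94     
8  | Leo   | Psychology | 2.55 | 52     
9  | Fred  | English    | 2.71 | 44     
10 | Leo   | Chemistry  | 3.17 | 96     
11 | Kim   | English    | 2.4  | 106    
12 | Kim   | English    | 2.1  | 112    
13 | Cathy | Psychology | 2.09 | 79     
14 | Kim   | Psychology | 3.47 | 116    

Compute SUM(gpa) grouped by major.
SELECT major, SUM(gpa) as result
FROM students
GROUP BY major

Result:
  Chemistry: 20.97
  English: 7.21
  Psychology: 10.70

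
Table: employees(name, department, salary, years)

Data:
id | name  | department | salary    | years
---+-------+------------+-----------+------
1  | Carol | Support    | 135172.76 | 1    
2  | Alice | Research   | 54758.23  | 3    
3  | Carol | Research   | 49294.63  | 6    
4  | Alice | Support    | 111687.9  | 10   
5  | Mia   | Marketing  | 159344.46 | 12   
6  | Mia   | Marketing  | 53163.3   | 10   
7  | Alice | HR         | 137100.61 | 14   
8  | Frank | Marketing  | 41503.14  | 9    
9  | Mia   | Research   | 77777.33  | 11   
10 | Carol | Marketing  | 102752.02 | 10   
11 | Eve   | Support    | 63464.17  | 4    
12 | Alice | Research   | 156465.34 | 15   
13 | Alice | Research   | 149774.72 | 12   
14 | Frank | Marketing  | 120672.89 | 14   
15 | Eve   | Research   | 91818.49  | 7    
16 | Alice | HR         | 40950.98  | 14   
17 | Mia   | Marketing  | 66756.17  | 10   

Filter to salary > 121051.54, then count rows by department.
SELECT department, COUNT(*)
FROM employees
WHERE salary > 121051.54
GROUP BY department

Note: WHERE filters rows before grouping.

Result:
  HR: 1
  Marketing: 1
  Research: 2
  Support: 1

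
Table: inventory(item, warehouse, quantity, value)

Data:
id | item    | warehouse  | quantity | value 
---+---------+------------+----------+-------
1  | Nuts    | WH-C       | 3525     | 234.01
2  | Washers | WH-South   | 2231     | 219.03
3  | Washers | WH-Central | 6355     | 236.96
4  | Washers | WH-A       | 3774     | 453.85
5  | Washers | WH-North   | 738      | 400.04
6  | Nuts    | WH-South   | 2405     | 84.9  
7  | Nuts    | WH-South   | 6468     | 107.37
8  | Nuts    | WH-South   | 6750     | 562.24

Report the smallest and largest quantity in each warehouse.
SELECT warehouse, MIN(quantity), MAX(quantity)
FROM inventory
GROUP BY warehouse

Result:
  WH-A: min=3774, max=3774
  WH-C: min=3525, max=3525
  WH-Central: min=6355, max=6355
  WH-North: min=738, max=738
  WH-South: min=2231, max=6750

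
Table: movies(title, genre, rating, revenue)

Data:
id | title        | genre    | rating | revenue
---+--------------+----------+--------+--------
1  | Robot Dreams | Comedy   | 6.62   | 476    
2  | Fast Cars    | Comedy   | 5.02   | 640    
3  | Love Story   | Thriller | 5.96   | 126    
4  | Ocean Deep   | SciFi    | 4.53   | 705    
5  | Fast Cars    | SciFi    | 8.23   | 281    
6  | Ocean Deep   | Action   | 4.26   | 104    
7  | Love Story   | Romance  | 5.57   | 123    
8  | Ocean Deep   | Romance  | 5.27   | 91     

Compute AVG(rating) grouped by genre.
SELECT genre, AVG(rating) as result
FROM movies
GROUP BY genre

Result:
  Action: 4.26
  Comedy: 5.82
  Romance: 5.42
  SciFi: 6.38
  Thriller: 5.96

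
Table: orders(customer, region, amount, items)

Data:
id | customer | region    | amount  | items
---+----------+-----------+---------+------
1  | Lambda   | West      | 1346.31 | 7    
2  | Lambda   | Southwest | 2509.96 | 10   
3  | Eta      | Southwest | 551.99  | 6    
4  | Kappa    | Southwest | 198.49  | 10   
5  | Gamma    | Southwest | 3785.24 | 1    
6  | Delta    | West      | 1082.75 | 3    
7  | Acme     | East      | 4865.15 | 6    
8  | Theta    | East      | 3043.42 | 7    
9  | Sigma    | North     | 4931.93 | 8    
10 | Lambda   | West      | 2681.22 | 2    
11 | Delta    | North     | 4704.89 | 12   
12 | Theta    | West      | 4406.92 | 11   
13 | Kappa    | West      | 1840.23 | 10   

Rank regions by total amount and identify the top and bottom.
SELECT region, SUM(amount)
FROM orders
GROUP BY region
ORDER BY SUM(amount)

All groups:
  Southwest: 7045.68
  East: 7908.57
  North: 9636.82
  West: 11357.43

Highest: West (11357.43)
Lowest: Southwest (7045.68)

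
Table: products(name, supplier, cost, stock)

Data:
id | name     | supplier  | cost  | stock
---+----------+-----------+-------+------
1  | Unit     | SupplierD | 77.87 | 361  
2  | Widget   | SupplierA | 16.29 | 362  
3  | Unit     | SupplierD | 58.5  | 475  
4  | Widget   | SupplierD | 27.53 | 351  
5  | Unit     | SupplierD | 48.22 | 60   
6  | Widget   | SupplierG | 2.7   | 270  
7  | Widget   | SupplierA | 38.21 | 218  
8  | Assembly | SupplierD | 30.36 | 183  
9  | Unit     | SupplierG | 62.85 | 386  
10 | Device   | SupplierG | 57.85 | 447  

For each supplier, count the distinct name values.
SELECT supplier, COUNT(DISTINCT name)
FROM products
GROUP BY supplier

Result:
  SupplierA: 1 distinct
  SupplierD: 3 distinct
  SupplierG: 3 distinct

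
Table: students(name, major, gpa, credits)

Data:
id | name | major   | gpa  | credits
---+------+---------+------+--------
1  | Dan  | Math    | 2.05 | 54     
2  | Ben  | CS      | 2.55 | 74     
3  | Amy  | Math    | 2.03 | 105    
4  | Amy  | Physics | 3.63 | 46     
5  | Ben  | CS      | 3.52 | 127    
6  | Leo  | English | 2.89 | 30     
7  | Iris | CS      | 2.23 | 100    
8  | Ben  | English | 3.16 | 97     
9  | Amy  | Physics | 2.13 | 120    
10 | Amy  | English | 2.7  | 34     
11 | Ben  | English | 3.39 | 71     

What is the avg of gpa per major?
SELECT major, AVG(gpa) as result
FROM students
GROUP BY major

Result:
  CS: 2.77
  English: 3.04
  Math: 2.04
  Physics: 2.88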